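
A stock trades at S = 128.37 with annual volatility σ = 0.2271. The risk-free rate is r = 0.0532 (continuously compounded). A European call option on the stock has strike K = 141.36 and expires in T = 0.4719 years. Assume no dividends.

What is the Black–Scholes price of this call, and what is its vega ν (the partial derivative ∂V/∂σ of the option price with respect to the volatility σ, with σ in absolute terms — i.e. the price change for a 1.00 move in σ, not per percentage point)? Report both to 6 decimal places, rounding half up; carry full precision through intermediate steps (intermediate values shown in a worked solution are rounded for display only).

price = 4.380722
ν = 32.742745

σ√T = 0.2271·√0.4719 = 0.156006
d₁ = (ln(S/K) + (r+σ²/2)T) / (σ√T) = (ln(128.37/141.36) + (0.0532+0.2271²/2)·0.4719) / 0.156006 = (-0.096393 + 0.037274) / 0.156006 = -0.378953
d₂ = d₁ − σ√T = -0.378953 − 0.156006 = -0.534959
e^{−rT} = e^{−0.0532·0.4719} = 0.975207
N(d₁) = 0.352361,  N(d₂) = 0.296339
Call price V = S·N(d₁) − K·e^{−rT}·N(d₂) = 45.232633 − 40.851911 = 4.380722
φ(d₁) = (1/√(2π))·e^{−d₁²/2} = 0.371301
ν = S·φ(d₁)·√T = 32.742745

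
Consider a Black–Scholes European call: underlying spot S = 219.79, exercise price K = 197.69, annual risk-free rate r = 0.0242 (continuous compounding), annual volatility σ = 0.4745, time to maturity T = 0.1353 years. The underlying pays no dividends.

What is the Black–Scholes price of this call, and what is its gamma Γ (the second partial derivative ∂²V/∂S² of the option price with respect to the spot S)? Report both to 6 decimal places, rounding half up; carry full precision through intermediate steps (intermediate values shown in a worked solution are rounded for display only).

σ√T = 0.4745·√0.1353 = 0.174536
d₁ = (ln(S/K) + (r+σ²/2)T) / (σ√T) = (ln(219.79/197.69) + (0.0242+0.4745²/2)·0.1353) / 0.174536 = (0.105972 + 0.018506) / 0.174536 = 0.713194
d₂ = d₁ − σ√T = 0.713194 − 0.174536 = 0.538658
e^{−rT} = e^{−0.0242·0.1353} = 0.996731
N(d₁) = 0.762137,  N(d₂) = 0.704939
Call price V = S·N(d₁) − K·e^{−rT}·N(d₂) = 167.510129 − 138.903757 = 28.606371
φ(d₁) = (1/√(2π))·e^{−d₁²/2} = 0.309356
Γ = φ(d₁) / (S·σ·√T) = 0.008064

price = 28.606371
Γ = 0.008064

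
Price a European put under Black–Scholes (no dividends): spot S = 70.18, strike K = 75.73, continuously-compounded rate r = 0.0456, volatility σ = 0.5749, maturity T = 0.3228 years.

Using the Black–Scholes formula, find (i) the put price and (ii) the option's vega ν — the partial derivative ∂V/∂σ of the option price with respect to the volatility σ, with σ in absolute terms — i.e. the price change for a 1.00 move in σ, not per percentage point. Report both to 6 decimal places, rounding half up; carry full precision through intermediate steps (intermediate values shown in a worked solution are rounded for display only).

price = 11.778318
ν = 15.902243

σ√T = 0.5749·√0.3228 = 0.326632
d₁ = (ln(S/K) + (r+σ²/2)T) / (σ√T) = (ln(70.18/75.73) + (0.0456+0.5749²/2)·0.3228) / 0.326632 = (-0.076111 + 0.068064) / 0.326632 = -0.024636
d₂ = d₁ − σ√T = -0.024636 − 0.326632 = -0.351269
e^{−rT} = e^{−0.0456·0.3228} = 0.985388
N(−d₁) = 0.509827,  N(−d₂) = 0.637307
Put price V = K·e^{−rT}·N(−d₂) − S·N(−d₁) = 47.558010 − 35.779692 = 11.778318
φ(d₁) = (1/√(2π))·e^{−d₁²/2} = 0.398821
ν = S·φ(d₁)·√T = 15.902243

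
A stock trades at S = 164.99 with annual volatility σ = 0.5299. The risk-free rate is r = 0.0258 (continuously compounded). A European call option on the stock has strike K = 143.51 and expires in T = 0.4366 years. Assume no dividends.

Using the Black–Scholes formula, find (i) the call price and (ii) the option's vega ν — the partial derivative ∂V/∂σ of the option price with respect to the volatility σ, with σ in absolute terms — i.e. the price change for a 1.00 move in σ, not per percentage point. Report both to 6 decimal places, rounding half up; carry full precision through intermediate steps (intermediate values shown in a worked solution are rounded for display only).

price = 34.790754
ν = 36.205171

σ√T = 0.5299·√0.4366 = 0.350135
d₁ = (ln(S/K) + (r+σ²/2)T) / (σ√T) = (ln(164.99/143.51) + (0.0258+0.5299²/2)·0.4366) / 0.350135 = (0.139480 + 0.072562) / 0.350135 = 0.605600
d₂ = d₁ − σ√T = 0.605600 − 0.350135 = 0.255464
e^{−rT} = e^{−0.0258·0.4366} = 0.988799
N(d₁) = 0.727610,  N(d₂) = 0.600818
Call price V = S·N(d₁) − K·e^{−rT}·N(d₂) = 120.048321 − 85.257568 = 34.790754
φ(d₁) = (1/√(2π))·e^{−d₁²/2} = 0.332102
ν = S·φ(d₁)·√T = 36.205171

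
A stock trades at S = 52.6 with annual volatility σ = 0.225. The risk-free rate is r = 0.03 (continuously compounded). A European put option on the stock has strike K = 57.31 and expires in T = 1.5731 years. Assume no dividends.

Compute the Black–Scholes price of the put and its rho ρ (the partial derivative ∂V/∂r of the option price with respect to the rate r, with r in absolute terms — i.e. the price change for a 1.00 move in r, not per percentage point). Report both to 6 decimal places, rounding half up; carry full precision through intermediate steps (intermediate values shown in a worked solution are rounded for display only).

price = 7.108112
ρ = -52.407723

σ√T = 0.225·√1.5731 = 0.282202
d₁ = (ln(S/K) + (r+σ²/2)T) / (σ√T) = (ln(52.6/57.31) + (0.03+0.225²/2)·1.5731) / 0.282202 = (-0.085759 + 0.087012) / 0.282202 = 0.004440
d₂ = d₁ − σ√T = 0.004440 − 0.282202 = -0.277762
e^{−rT} = e^{−0.03·1.5731} = 0.953903
N(−d₁) = 0.498229,  N(−d₂) = 0.609402
Put price V = K·e^{−rT}·N(−d₂) − S·N(−d₁) = 33.314934 − 26.206822 = 7.108112
ρ = −K·T·e^{−rT}·N(−d₂) = -52.407723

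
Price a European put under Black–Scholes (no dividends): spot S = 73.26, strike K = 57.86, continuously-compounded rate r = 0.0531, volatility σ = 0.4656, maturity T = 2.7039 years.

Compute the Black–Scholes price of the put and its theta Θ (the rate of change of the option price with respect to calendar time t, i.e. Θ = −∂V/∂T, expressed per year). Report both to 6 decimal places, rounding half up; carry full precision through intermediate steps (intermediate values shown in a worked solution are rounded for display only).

price = 8.900837
Θ = -1.601836

σ√T = 0.4656·√2.7039 = 0.765611
d₁ = (ln(S/K) + (r+σ²/2)T) / (σ√T) = (ln(73.26/57.86) + (0.0531+0.4656²/2)·2.7039) / 0.765611 = (0.235988 + 0.436657) / 0.765611 = 0.878574
d₂ = d₁ − σ√T = 0.878574 − 0.765611 = 0.112962
e^{−rT} = e^{−0.0531·2.7039} = 0.866254
N(−d₁) = 0.189816,  N(−d₂) = 0.455030
Put price V = K·e^{−rT}·N(−d₂) − S·N(−d₁) = 22.806776 − 13.905939 = 8.900837
φ(d₁) = (1/√(2π))·e^{−d₁²/2} = 0.271204
Θ = −S·φ(d₁)·σ/(2√T) + r·K·e^{−rT}·N(−d₂) = −2.812876 + 1.211040 = -1.601836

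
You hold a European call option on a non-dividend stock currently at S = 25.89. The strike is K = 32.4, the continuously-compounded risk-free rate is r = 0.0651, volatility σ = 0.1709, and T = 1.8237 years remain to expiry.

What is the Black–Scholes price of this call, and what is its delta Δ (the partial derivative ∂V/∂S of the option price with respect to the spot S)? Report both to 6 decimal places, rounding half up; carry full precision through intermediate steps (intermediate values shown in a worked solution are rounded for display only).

σ√T = 0.1709·√1.8237 = 0.230791
d₁ = (ln(S/K) + (r+σ²/2)T) / (σ√T) = (ln(25.89/32.4) + (0.0651+0.1709²/2)·1.8237) / 0.230791 = (-0.224302 + 0.145355) / 0.230791 = -0.342069
d₂ = d₁ − σ√T = -0.342069 − 0.230791 = -0.572860
e^{−rT} = e^{−0.0651·1.8237} = 0.888054
N(d₁) = 0.366149,  N(d₂) = 0.283370
Call price V = S·N(d₁) − K·e^{−rT}·N(d₂) = 9.479606 − 8.153378 = 1.326227
Δ = N(d₁) = 0.366149

price = 1.326227
Δ = 0.366149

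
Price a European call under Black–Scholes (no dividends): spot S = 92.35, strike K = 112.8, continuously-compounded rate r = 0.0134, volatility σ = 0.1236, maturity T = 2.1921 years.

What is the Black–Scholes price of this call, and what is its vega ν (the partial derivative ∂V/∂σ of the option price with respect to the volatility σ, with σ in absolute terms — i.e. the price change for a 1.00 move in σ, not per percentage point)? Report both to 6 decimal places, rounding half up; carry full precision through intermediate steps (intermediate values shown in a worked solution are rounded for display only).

price = 1.736238
ν = 38.297725

σ√T = 0.1236·√2.1921 = 0.182999
d₁ = (ln(S/K) + (r+σ²/2)T) / (σ√T) = (ln(92.35/112.8) + (0.0134+0.1236²/2)·2.1921) / 0.182999 = (-0.200031 + 0.046118) / 0.182999 = -0.841055
d₂ = d₁ − σ√T = -0.841055 − 0.182999 = -1.024054
e^{−rT} = e^{−0.0134·2.1921} = 0.971053
N(d₁) = 0.200159,  N(d₂) = 0.152905
Call price V = S·N(d₁) − K·e^{−rT}·N(d₂) = 18.484646 − 16.748408 = 1.736238
φ(d₁) = (1/√(2π))·e^{−d₁²/2} = 0.280095
ν = S·φ(d₁)·√T = 38.297725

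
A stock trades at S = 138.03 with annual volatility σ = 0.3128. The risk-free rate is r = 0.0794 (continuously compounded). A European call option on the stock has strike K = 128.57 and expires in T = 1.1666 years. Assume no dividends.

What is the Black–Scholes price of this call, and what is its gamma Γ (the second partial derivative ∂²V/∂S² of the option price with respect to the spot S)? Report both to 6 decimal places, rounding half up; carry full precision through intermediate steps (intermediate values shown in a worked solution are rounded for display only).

σ√T = 0.3128·√1.1666 = 0.337853
d₁ = (ln(S/K) + (r+σ²/2)T) / (σ√T) = (ln(138.03/128.57) + (0.0794+0.3128²/2)·1.1666) / 0.337853 = (0.070998 + 0.149700) / 0.337853 = 0.653237
d₂ = d₁ − σ√T = 0.653237 − 0.337853 = 0.315384
e^{−rT} = e^{−0.0794·1.1666} = 0.911532
N(d₁) = 0.743198,  N(d₂) = 0.623765
Call price V = S·N(d₁) − K·e^{−rT}·N(d₂) = 102.583634 − 73.102571 = 29.481063
φ(d₁) = (1/√(2π))·e^{−d₁²/2} = 0.322292
Γ = φ(d₁) / (S·σ·√T) = 0.006911

price = 29.481063
Γ = 0.006911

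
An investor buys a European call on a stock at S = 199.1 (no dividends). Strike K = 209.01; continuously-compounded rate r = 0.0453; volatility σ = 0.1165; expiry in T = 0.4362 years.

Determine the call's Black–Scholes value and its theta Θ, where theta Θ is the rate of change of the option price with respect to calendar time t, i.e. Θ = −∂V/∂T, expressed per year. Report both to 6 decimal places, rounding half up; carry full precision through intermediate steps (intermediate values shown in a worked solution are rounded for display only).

price = 3.718538
Θ = -9.775337

σ√T = 0.1165·√0.4362 = 0.076943
d₁ = (ln(S/K) + (r+σ²/2)T) / (σ√T) = (ln(199.1/209.01) + (0.0453+0.1165²/2)·0.4362) / 0.076943 = (-0.048575 + 0.022720) / 0.076943 = -0.336027
d₂ = d₁ − σ√T = -0.336027 − 0.076943 = -0.412970
e^{−rT} = e^{−0.0453·0.4362} = 0.980434
N(d₁) = 0.368425,  N(d₂) = 0.339814
Call price V = S·N(d₁) − K·e^{−rT}·N(d₂) = 73.353453 − 69.634916 = 3.718538
φ(d₁) = (1/√(2π))·e^{−d₁²/2} = 0.377043
Θ = −S·φ(d₁)·σ/(2√T) − r·K·e^{−rT}·N(d₂) = −6.620875 − 3.154462 = -9.775337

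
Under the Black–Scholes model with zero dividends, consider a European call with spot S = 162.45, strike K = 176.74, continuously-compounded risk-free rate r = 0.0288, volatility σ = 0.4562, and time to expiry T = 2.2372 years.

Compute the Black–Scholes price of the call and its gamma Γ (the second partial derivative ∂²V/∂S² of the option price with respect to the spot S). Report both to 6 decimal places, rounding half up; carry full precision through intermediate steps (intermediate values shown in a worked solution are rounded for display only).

price = 42.201355
Γ = 0.003428

σ√T = 0.4562·√2.2372 = 0.682351
d₁ = (ln(S/K) + (r+σ²/2)T) / (σ√T) = (ln(162.45/176.74) + (0.0288+0.4562²/2)·2.2372) / 0.682351 = (-0.084309 + 0.297233) / 0.682351 = 0.312044
d₂ = d₁ − σ√T = 0.312044 − 0.682351 = -0.370307
e^{−rT} = e^{−0.0288·2.2372} = 0.937600
N(d₁) = 0.622496,  N(d₂) = 0.355577
Call price V = S·N(d₁) − K·e^{−rT}·N(d₂) = 101.124524 − 58.923169 = 42.201355
φ(d₁) = (1/√(2π))·e^{−d₁²/2} = 0.379985
Γ = φ(d₁) / (S·σ·√T) = 0.003428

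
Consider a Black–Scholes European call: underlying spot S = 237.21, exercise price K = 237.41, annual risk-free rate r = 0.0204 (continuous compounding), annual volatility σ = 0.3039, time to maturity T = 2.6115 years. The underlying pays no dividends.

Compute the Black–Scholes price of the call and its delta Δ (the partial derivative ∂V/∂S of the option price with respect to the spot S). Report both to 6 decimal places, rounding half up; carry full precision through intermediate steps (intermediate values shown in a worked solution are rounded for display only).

σ√T = 0.3039·√2.6115 = 0.491107
d₁ = (ln(S/K) + (r+σ²/2)T) / (σ√T) = (ln(237.21/237.41) + (0.0204+0.3039²/2)·2.6115) / 0.491107 = (-0.000843 + 0.173867) / 0.491107 = 0.352316
d₂ = d₁ − σ√T = 0.352316 − 0.491107 = -0.138791
e^{−rT} = e^{−0.0204·2.6115} = 0.948120
N(d₁) = 0.637699,  N(d₂) = 0.444808
Call price V = S·N(d₁) − K·e^{−rT}·N(d₂) = 151.268654 − 100.123156 = 51.145498
Δ = N(d₁) = 0.637699

price = 51.145498
Δ = 0.637699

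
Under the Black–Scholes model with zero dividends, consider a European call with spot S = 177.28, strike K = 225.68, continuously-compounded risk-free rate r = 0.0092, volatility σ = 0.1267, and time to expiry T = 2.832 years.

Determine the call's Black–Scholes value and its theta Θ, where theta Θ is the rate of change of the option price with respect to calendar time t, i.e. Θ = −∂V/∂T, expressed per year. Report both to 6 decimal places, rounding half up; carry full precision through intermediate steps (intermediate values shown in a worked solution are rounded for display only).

price = 3.429061
Θ = -2.037662

σ√T = 0.1267·√2.832 = 0.213218
d₁ = (ln(S/K) + (r+σ²/2)T) / (σ√T) = (ln(177.28/225.68) + (0.0092+0.1267²/2)·2.832) / 0.213218 = (-0.241388 + 0.048785) / 0.213218 = -0.903313
d₂ = d₁ − σ√T = -0.903313 − 0.213218 = -1.116531
e^{−rT} = e^{−0.0092·2.832} = 0.974282
N(d₁) = 0.183180,  N(d₂) = 0.132097
Call price V = S·N(d₁) − K·e^{−rT}·N(d₂) = 32.474120 − 29.045059 = 3.429061
φ(d₁) = (1/√(2π))·e^{−d₁²/2} = 0.265292
Θ = −S·φ(d₁)·σ/(2√T) − r·K·e^{−rT}·N(d₂) = −1.770448 − 0.267215 = -2.037662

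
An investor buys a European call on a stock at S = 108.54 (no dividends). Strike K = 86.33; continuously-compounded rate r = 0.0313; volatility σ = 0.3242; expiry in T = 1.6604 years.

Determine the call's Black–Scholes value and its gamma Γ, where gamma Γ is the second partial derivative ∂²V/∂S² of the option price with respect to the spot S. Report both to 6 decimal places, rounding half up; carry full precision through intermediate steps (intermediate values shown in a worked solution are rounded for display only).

σ√T = 0.3242·√1.6604 = 0.417753
d₁ = (ln(S/K) + (r+σ²/2)T) / (σ√T) = (ln(108.54/86.33) + (0.0313+0.3242²/2)·1.6604) / 0.417753 = (0.228942 + 0.139229) / 0.417753 = 0.881313
d₂ = d₁ − σ√T = 0.881313 − 0.417753 = 0.463560
e^{−rT} = e^{−0.0313·1.6604} = 0.949357
N(d₁) = 0.810926,  N(d₂) = 0.678518
Call price V = S·N(d₁) − K·e^{−rT}·N(d₂) = 88.017874 − 55.609998 = 32.407876
φ(d₁) = (1/√(2π))·e^{−d₁²/2} = 0.270551
Γ = φ(d₁) / (S·σ·√T) = 0.005967

price = 32.407876
Γ = 0.005967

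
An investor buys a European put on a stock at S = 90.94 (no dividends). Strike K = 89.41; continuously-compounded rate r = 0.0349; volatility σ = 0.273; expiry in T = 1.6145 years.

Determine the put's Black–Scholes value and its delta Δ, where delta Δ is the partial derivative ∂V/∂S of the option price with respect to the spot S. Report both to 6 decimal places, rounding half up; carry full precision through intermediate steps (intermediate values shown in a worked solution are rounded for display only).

σ√T = 0.273·√1.6145 = 0.346882
d₁ = (ln(S/K) + (r+σ²/2)T) / (σ√T) = (ln(90.94/89.41) + (0.0349+0.273²/2)·1.6145) / 0.346882 = (0.016967 + 0.116510) / 0.346882 = 0.384791
d₂ = d₁ − σ√T = 0.384791 − 0.346882 = 0.037909
e^{−rT} = e^{−0.0349·1.6145} = 0.945212
N(−d₁) = 0.350196,  N(−d₂) = 0.484880
Put price V = K·e^{−rT}·N(−d₂) − S·N(−d₁) = 40.977901 − 31.846841 = 9.131061
Δ = −N(−d₁) = -0.350196

price = 9.131061
Δ = -0.350196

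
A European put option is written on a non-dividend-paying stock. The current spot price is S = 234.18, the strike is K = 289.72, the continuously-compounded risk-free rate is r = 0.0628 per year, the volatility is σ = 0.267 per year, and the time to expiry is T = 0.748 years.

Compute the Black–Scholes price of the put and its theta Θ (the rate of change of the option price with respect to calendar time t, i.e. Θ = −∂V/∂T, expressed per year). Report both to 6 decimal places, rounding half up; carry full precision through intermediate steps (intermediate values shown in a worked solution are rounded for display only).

price = 50.353029
Θ = 1.823511

σ√T = 0.267·√0.748 = 0.230920
d₁ = (ln(S/K) + (r+σ²/2)T) / (σ√T) = (ln(234.18/289.72) + (0.0628+0.267²/2)·0.748) / 0.230920 = (-0.212825 + 0.073636) / 0.230920 = -0.602755
d₂ = d₁ − σ√T = -0.602755 − 0.230920 = -0.833676
e^{−rT} = e^{−0.0628·0.748} = 0.954112
N(−d₁) = 0.726664,  N(−d₂) = 0.797768
Put price V = K·e^{−rT}·N(−d₂) − S·N(−d₁) = 220.523259 − 170.170231 = 50.353029
φ(d₁) = (1/√(2π))·e^{−d₁²/2} = 0.332673
Θ = −S·φ(d₁)·σ/(2√T) + r·K·e^{−rT}·N(−d₂) = −12.025350 + 13.848861 = 1.823511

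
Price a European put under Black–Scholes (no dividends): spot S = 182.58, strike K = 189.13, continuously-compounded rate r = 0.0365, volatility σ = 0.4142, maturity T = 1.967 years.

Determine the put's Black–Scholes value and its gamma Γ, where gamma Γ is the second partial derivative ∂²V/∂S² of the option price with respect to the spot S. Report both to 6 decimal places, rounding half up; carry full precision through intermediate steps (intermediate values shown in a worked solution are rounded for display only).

σ√T = 0.4142·√1.967 = 0.580915
d₁ = (ln(S/K) + (r+σ²/2)T) / (σ√T) = (ln(182.58/189.13) + (0.0365+0.4142²/2)·1.967) / 0.580915 = (-0.035246 + 0.240526) / 0.580915 = 0.353374
d₂ = d₁ − σ√T = 0.353374 − 0.580915 = -0.227540
e^{−rT} = e^{−0.0365·1.967} = 0.930721
N(−d₁) = 0.361904,  N(−d₂) = 0.589998
Put price V = K·e^{−rT}·N(−d₂) − S·N(−d₁) = 103.855797 − 66.076429 = 37.779368
φ(d₁) = (1/√(2π))·e^{−d₁²/2} = 0.374795
Γ = φ(d₁) / (S·σ·√T) = 0.003534

price = 37.779368
Γ = 0.003534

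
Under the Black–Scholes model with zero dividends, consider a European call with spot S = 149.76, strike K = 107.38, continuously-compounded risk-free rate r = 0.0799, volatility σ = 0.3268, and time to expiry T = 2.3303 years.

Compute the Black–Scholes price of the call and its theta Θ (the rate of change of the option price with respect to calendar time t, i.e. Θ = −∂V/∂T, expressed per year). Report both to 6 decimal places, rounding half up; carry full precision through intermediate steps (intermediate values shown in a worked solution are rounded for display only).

price = 64.981283
Θ = -8.378557

σ√T = 0.3268·√2.3303 = 0.498871
d₁ = (ln(S/K) + (r+σ²/2)T) / (σ√T) = (ln(149.76/107.38) + (0.0799+0.3268²/2)·2.3303) / 0.498871 = (0.332660 + 0.310627) / 0.498871 = 1.289487
d₂ = d₁ − σ√T = 1.289487 − 0.498871 = 0.790616
e^{−rT} = e^{−0.0799·2.3303} = 0.830115
N(d₁) = 0.901386,  N(d₂) = 0.785416
Call price V = S·N(d₁) − K·e^{−rT}·N(d₂) = 134.991493 − 70.010211 = 64.981283
φ(d₁) = (1/√(2π))·e^{−d₁²/2} = 0.173717
Θ = −S·φ(d₁)·σ/(2√T) − r·K·e^{−rT}·N(d₂) = −2.784742 − 5.593816 = -8.378557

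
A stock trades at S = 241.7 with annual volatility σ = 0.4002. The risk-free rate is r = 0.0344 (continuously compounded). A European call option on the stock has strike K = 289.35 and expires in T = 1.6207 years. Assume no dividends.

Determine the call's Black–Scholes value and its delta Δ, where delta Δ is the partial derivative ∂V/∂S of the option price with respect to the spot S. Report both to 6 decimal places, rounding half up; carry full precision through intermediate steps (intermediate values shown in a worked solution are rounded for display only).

price = 37.330032
Δ = 0.504383

σ√T = 0.4002·√1.6207 = 0.509481
d₁ = (ln(S/K) + (r+σ²/2)T) / (σ√T) = (ln(241.7/289.35) + (0.0344+0.4002²/2)·1.6207) / 0.509481 = (-0.179940 + 0.185538) / 0.509481 = 0.010988
d₂ = d₁ − σ√T = 0.010988 − 0.509481 = -0.498494
e^{−rT} = e^{−0.0344·1.6207} = 0.945774
N(d₁) = 0.504383,  N(d₂) = 0.309068
Call price V = S·N(d₁) − K·e^{−rT}·N(d₂) = 121.909460 − 84.579428 = 37.330032
Δ = N(d₁) = 0.504383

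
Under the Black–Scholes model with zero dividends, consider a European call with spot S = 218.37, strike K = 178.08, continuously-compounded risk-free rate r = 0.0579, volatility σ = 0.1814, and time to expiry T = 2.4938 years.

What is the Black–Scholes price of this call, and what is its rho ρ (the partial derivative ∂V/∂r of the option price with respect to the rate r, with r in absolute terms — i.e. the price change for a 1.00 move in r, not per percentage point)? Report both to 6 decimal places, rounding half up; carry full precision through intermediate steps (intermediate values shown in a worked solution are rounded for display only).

σ√T = 0.1814·√2.4938 = 0.286463
d₁ = (ln(S/K) + (r+σ²/2)T) / (σ√T) = (ln(218.37/178.08) + (0.0579+0.1814²/2)·2.4938) / 0.286463 = (0.203958 + 0.185421) / 0.286463 = 1.359267
d₂ = d₁ − σ√T = 1.359267 − 0.286463 = 1.072805
e^{−rT} = e^{−0.0579·2.4938} = 0.865549
N(d₁) = 0.912969,  N(d₂) = 0.858321
Call price V = S·N(d₁) − K·e^{−rT}·N(d₂) = 199.365058 − 132.298976 = 67.066082
ρ = K·T·e^{−rT}·N(d₂) = 329.927185

price = 67.066082
ρ = 329.927185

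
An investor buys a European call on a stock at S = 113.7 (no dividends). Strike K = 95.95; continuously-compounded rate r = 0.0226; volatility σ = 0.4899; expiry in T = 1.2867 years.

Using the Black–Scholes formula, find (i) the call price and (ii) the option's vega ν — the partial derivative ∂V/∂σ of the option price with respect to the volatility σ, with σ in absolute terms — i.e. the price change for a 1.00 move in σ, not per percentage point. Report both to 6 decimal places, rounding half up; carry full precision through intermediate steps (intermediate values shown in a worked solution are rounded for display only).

price = 34.284265
ν = 42.041462

σ√T = 0.4899·√1.2867 = 0.555707
d₁ = (ln(S/K) + (r+σ²/2)T) / (σ√T) = (ln(113.7/95.95) + (0.0226+0.4899²/2)·1.2867) / 0.555707 = (0.169736 + 0.183485) / 0.555707 = 0.635624
d₂ = d₁ − σ√T = 0.635624 − 0.555707 = 0.079917
e^{−rT} = e^{−0.0226·1.2867} = 0.971339
N(d₁) = 0.737489,  N(d₂) = 0.531848
Call price V = S·N(d₁) − K·e^{−rT}·N(d₂) = 83.852527 − 49.568261 = 34.284265
φ(d₁) = (1/√(2π))·e^{−d₁²/2} = 0.325971
ν = S·φ(d₁)·√T = 42.041462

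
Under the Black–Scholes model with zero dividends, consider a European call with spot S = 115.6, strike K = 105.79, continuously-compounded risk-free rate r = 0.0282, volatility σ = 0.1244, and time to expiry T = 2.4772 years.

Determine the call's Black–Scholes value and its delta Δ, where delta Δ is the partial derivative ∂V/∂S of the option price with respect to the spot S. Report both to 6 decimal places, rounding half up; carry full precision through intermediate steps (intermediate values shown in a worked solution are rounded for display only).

price = 19.411636
Δ = 0.817957

σ√T = 0.1244·√2.4772 = 0.195795
d₁ = (ln(S/K) + (r+σ²/2)T) / (σ√T) = (ln(115.6/105.79) + (0.0282+0.1244²/2)·2.4772) / 0.195795 = (0.088680 + 0.089025) / 0.195795 = 0.907608
d₂ = d₁ − σ√T = 0.907608 − 0.195795 = 0.711813
e^{−rT} = e^{−0.0282·2.4772} = 0.932527
N(d₁) = 0.817957,  N(d₂) = 0.761710
Call price V = S·N(d₁) − K·e^{−rT}·N(d₂) = 94.555858 − 75.144222 = 19.411636
Δ = N(d₁) = 0.817957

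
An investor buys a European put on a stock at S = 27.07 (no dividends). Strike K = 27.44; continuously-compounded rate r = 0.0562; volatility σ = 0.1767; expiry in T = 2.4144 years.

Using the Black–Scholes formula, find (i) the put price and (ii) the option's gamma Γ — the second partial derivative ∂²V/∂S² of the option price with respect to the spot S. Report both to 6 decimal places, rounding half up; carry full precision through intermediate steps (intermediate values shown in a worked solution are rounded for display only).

price = 1.499018
Γ = 0.045312

σ√T = 0.1767·√2.4144 = 0.274562
d₁ = (ln(S/K) + (r+σ²/2)T) / (σ√T) = (ln(27.07/27.44) + (0.0562+0.1767²/2)·2.4144) / 0.274562 = (-0.013576 + 0.173382) / 0.274562 = 0.582038
d₂ = d₁ − σ√T = 0.582038 − 0.274562 = 0.307476
e^{−rT} = e^{−0.0562·2.4144} = 0.873114
N(−d₁) = 0.280270,  N(−d₂) = 0.379241
Put price V = K·e^{−rT}·N(−d₂) − S·N(−d₁) = 9.085940 − 7.586921 = 1.499018
φ(d₁) = (1/√(2π))·e^{−d₁²/2} = 0.336781
Γ = φ(d₁) / (S·σ·√T) = 0.045312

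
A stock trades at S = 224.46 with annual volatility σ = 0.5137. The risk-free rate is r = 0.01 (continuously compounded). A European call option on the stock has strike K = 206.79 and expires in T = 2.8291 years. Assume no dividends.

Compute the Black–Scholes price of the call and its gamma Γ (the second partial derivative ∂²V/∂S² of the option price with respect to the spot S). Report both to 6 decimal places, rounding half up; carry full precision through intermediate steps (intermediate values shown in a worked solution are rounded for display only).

price = 83.375384
Γ = 0.001759

σ√T = 0.5137·√2.8291 = 0.864040
d₁ = (ln(S/K) + (r+σ²/2)T) / (σ√T) = (ln(224.46/206.79) + (0.01+0.5137²/2)·2.8291) / 0.864040 = (0.081994 + 0.401573) / 0.864040 = 0.559658
d₂ = d₁ − σ√T = 0.559658 − 0.864040 = -0.304381
e^{−rT} = e^{−0.01·2.8291} = 0.972105
N(d₁) = 0.712144,  N(d₂) = 0.380419
Call price V = S·N(d₁) − K·e^{−rT}·N(d₂) = 159.847788 − 76.472404 = 83.375384
φ(d₁) = (1/√(2π))·e^{−d₁²/2} = 0.341111
Γ = φ(d₁) / (S·σ·√T) = 0.001759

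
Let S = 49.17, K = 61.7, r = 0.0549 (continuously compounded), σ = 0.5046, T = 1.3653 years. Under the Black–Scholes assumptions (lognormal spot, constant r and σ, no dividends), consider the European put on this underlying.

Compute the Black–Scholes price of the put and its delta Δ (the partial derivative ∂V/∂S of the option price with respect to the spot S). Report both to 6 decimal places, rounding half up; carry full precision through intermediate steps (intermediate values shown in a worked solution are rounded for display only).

σ√T = 0.5046·√1.3653 = 0.589605
d₁ = (ln(S/K) + (r+σ²/2)T) / (σ√T) = (ln(49.17/61.7) + (0.0549+0.5046²/2)·1.3653) / 0.589605 = (-0.227000 + 0.248772) / 0.589605 = 0.036926
d₂ = d₁ − σ√T = 0.036926 − 0.589605 = -0.552679
e^{−rT} = e^{−0.0549·1.3653} = 0.927785
N(−d₁) = 0.485272,  N(−d₂) = 0.709758
Put price V = K·e^{−rT}·N(−d₂) − S·N(−d₁) = 40.629658 − 23.860821 = 16.768837
Δ = −N(−d₁) = -0.485272

price = 16.768837
Δ = -0.485272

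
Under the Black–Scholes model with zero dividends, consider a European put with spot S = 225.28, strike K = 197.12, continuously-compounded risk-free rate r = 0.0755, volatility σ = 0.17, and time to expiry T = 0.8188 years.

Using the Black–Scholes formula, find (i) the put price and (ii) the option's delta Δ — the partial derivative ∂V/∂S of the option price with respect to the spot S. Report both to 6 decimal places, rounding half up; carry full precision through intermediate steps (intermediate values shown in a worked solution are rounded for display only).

σ√T = 0.17·√0.8188 = 0.153829
d₁ = (ln(S/K) + (r+σ²/2)T) / (σ√T) = (ln(225.28/197.12) + (0.0755+0.17²/2)·0.8188) / 0.153829 = (0.133531 + 0.073651) / 0.153829 = 1.346837
d₂ = d₁ − σ√T = 1.346837 − 0.153829 = 1.193008
e^{−rT} = e^{−0.0755·0.8188} = 0.940053
N(−d₁) = 0.089016,  N(−d₂) = 0.116433
Put price V = K·e^{−rT}·N(−d₂) − S·N(−d₁) = 21.575412 − 20.053597 = 1.521815
Δ = −N(−d₁) = -0.089016

price = 1.521815
Δ = -0.089016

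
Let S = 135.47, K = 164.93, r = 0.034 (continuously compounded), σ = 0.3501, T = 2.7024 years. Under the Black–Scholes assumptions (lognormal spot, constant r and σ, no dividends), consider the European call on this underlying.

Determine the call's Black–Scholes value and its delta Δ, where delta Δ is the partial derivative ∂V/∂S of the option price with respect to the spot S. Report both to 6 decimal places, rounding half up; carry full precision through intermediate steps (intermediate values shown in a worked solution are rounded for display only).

price = 25.407020
Δ = 0.542017

σ√T = 0.3501·√2.7024 = 0.575529
d₁ = (ln(S/K) + (r+σ²/2)T) / (σ√T) = (ln(135.47/164.93) + (0.034+0.3501²/2)·2.7024) / 0.575529 = (-0.196771 + 0.257498) / 0.575529 = 0.105516
d₂ = d₁ − σ√T = 0.105516 − 0.575529 = -0.470013
e^{−rT} = e^{−0.034·2.7024} = 0.912213
N(d₁) = 0.542017,  N(d₂) = 0.319173
Call price V = S·N(d₁) − K·e^{−rT}·N(d₂) = 73.426998 − 48.019978 = 25.407020
Δ = N(d₁) = 0.542017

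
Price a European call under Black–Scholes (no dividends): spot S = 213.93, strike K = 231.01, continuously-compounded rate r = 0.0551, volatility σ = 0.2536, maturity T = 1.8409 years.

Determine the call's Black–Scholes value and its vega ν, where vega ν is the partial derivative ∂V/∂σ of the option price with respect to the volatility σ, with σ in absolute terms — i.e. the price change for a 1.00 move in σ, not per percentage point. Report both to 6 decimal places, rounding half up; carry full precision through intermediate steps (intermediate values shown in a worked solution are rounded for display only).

σ√T = 0.2536·√1.8409 = 0.344084
d₁ = (ln(S/K) + (r+σ²/2)T) / (σ√T) = (ln(213.93/231.01) + (0.0551+0.2536²/2)·1.8409) / 0.344084 = (-0.076812 + 0.160630) / 0.344084 = 0.243598
d₂ = d₁ − σ√T = 0.243598 − 0.344084 = -0.100485
e^{−rT} = e^{−0.0551·1.8409} = 0.903541
N(d₁) = 0.596229,  N(d₂) = 0.459979
Call price V = S·N(d₁) − K·e^{−rT}·N(d₂) = 127.551290 − 96.010159 = 31.541132
φ(d₁) = (1/√(2π))·e^{−d₁²/2} = 0.387279
ν = S·φ(d₁)·√T = 112.411642

price = 31.541132
ν = 112.411642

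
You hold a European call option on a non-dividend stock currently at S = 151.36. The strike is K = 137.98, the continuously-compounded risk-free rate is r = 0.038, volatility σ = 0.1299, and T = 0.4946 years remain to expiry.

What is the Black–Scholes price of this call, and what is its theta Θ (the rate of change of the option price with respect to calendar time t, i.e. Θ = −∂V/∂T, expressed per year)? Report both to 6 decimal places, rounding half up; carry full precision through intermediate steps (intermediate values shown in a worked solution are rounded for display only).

price = 16.654453
Θ = -7.033279

σ√T = 0.1299·√0.4946 = 0.091356
d₁ = (ln(S/K) + (r+σ²/2)T) / (σ√T) = (ln(151.36/137.98) + (0.038+0.1299²/2)·0.4946) / 0.091356 = (0.092552 + 0.022968) / 0.091356 = 1.264507
d₂ = d₁ − σ√T = 1.264507 − 0.091356 = 1.173152
e^{−rT} = e^{−0.038·0.4946} = 0.981381
N(d₁) = 0.896976,  N(d₂) = 0.879632
Call price V = S·N(d₁) − K·e^{−rT}·N(d₂) = 135.766288 − 119.111835 = 16.654453
φ(d₁) = (1/√(2π))·e^{−d₁²/2} = 0.179348
Θ = −S·φ(d₁)·σ/(2√T) − r·K·e^{−rT}·N(d₂) = −2.507030 − 4.526250 = -7.033279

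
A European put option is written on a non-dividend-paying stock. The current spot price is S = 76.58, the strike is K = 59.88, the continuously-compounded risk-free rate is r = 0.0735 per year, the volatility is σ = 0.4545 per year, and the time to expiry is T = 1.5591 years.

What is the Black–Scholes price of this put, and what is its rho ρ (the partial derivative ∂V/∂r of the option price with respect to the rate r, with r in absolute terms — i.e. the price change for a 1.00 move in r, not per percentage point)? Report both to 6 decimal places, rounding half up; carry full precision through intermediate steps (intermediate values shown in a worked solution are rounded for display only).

price = 5.650645
ρ = -30.183056

σ√T = 0.4545·√1.5591 = 0.567507
d₁ = (ln(S/K) + (r+σ²/2)T) / (σ√T) = (ln(76.58/59.88) + (0.0735+0.4545²/2)·1.5591) / 0.567507 = (0.245993 + 0.275626) / 0.567507 = 0.919142
d₂ = d₁ − σ√T = 0.919142 − 0.567507 = 0.351635
e^{−rT} = e^{−0.0735·1.5591} = 0.891728
N(−d₁) = 0.179011,  N(−d₂) = 0.362556
Put price V = K·e^{−rT}·N(−d₂) − S·N(−d₁) = 19.359281 − 13.708637 = 5.650645
ρ = −K·T·e^{−rT}·N(−d₂) = -30.183056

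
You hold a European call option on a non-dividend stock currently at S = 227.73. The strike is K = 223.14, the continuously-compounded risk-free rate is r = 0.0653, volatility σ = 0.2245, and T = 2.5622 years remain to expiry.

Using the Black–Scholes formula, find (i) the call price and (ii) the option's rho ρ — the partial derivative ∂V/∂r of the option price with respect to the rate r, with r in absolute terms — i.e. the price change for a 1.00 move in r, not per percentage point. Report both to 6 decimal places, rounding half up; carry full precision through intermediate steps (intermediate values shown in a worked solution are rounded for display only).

price = 53.081800
ρ = 306.651286

σ√T = 0.2245·√2.5622 = 0.359354
d₁ = (ln(S/K) + (r+σ²/2)T) / (σ√T) = (ln(227.73/223.14) + (0.0653+0.2245²/2)·2.5622) / 0.359354 = (0.020361 + 0.231879) / 0.359354 = 0.701928
d₂ = d₁ − σ√T = 0.701928 − 0.359354 = 0.342573
e^{−rT} = e^{−0.0653·2.5622} = 0.845936
N(d₁) = 0.758638,  N(d₂) = 0.634040
Call price V = S·N(d₁) − K·e^{−rT}·N(d₂) = 172.764606 − 119.682806 = 53.081800
ρ = K·T·e^{−rT}·N(d₂) = 306.651286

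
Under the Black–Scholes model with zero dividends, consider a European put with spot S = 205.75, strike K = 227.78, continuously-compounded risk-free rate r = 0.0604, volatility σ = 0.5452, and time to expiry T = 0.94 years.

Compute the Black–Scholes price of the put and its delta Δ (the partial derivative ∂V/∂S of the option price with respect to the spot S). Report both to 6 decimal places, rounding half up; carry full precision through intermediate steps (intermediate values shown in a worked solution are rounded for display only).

price = 48.757578
Δ = -0.428862

σ√T = 0.5452·√0.94 = 0.528591
d₁ = (ln(S/K) + (r+σ²/2)T) / (σ√T) = (ln(205.75/227.78) + (0.0604+0.5452²/2)·0.94) / 0.528591 = (-0.101718 + 0.196480) / 0.528591 = 0.179272
d₂ = d₁ − σ√T = 0.179272 − 0.528591 = -0.349319
e^{−rT} = e^{−0.0604·0.94} = 0.944806
N(−d₁) = 0.428862,  N(−d₂) = 0.636575
Put price V = K·e^{−rT}·N(−d₂) − S·N(−d₁) = 136.995910 − 88.238332 = 48.757578
Δ = −N(−d₁) = -0.428862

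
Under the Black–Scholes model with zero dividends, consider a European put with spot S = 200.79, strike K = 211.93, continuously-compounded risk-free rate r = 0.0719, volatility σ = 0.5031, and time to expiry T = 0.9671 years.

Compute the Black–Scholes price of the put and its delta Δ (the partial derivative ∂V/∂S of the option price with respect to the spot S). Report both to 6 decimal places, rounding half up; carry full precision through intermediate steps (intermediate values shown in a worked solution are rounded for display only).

price = 37.399610
Δ = -0.390206

σ√T = 0.5031·√0.9671 = 0.494755
d₁ = (ln(S/K) + (r+σ²/2)T) / (σ√T) = (ln(200.79/211.93) + (0.0719+0.5031²/2)·0.9671) / 0.494755 = (-0.053996 + 0.191926) / 0.494755 = 0.278783
d₂ = d₁ − σ√T = 0.278783 − 0.494755 = -0.215972
e^{−rT} = e^{−0.0719·0.9671} = 0.932828
N(−d₁) = 0.390206,  N(−d₂) = 0.585495
Put price V = K·e^{−rT}·N(−d₂) − S·N(−d₁) = 115.749014 − 78.349403 = 37.399610
Δ = −N(−d₁) = -0.390206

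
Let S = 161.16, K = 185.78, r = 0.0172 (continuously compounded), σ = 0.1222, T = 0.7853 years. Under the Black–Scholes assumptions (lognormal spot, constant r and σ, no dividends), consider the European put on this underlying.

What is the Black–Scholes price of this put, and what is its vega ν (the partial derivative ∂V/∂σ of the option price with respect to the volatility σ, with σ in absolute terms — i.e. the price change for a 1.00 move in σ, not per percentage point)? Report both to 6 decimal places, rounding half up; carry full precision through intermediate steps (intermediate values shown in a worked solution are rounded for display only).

price = 23.196382
ν = 29.955110

σ√T = 0.1222·√0.7853 = 0.108290
d₁ = (ln(S/K) + (r+σ²/2)T) / (σ√T) = (ln(161.16/185.78) + (0.0172+0.1222²/2)·0.7853) / 0.108290 = (-0.142166 + 0.019371) / 0.108290 = -1.133944
d₂ = d₁ − σ√T = -1.133944 − 0.108290 = -1.242234
e^{−rT} = e^{−0.0172·0.7853} = 0.986584
N(−d₁) = 0.871591,  N(−d₂) = 0.892925
Put price V = K·e^{−rT}·N(−d₂) − S·N(−d₁) = 163.661984 − 140.465602 = 23.196382
φ(d₁) = (1/√(2π))·e^{−d₁²/2} = 0.209747
ν = S·φ(d₁)·√T = 29.955110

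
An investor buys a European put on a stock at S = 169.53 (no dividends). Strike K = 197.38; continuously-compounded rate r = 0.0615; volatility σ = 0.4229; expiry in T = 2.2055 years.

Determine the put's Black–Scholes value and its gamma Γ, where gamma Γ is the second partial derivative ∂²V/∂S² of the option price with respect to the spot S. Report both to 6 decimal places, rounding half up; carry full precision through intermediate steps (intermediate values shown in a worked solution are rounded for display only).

σ√T = 0.4229·√2.2055 = 0.628046
d₁ = (ln(S/K) + (r+σ²/2)T) / (σ√T) = (ln(169.53/197.38) + (0.0615+0.4229²/2)·2.2055) / 0.628046 = (-0.152101 + 0.332859) / 0.628046 = 0.287810
d₂ = d₁ − σ√T = 0.287810 − 0.628046 = -0.340235
e^{−rT} = e^{−0.0615·2.2055} = 0.873158
N(−d₁) = 0.386746,  N(−d₂) = 0.633160
Put price V = K·e^{−rT}·N(−d₂) − S·N(−d₁) = 109.121395 − 65.565044 = 43.556351
φ(d₁) = (1/√(2π))·e^{−d₁²/2} = 0.382757
Γ = φ(d₁) / (S·σ·√T) = 0.003595

price = 43.556351
Γ = 0.003595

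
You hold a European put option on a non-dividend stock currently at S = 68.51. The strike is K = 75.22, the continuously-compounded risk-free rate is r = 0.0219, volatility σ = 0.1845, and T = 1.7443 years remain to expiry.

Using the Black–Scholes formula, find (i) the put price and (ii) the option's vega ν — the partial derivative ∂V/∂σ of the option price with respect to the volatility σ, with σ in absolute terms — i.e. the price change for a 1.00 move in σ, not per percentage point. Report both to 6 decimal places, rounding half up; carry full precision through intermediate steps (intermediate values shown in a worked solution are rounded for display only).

price = 8.951418
ν = 35.899419

σ√T = 0.1845·√1.7443 = 0.243673
d₁ = (ln(S/K) + (r+σ²/2)T) / (σ√T) = (ln(68.51/75.22) + (0.0219+0.1845²/2)·1.7443) / 0.243673 = (-0.093437 + 0.067888) / 0.243673 = -0.104850
d₂ = d₁ − σ√T = -0.104850 − 0.243673 = -0.348523
e^{−rT} = e^{−0.0219·1.7443} = 0.962520
N(−d₁) = 0.541753,  N(−d₂) = 0.636276
Put price V = K·e^{−rT}·N(−d₂) − S·N(−d₁) = 46.066885 − 37.115466 = 8.951418
φ(d₁) = (1/√(2π))·e^{−d₁²/2} = 0.396755
ν = S·φ(d₁)·√T = 35.899419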